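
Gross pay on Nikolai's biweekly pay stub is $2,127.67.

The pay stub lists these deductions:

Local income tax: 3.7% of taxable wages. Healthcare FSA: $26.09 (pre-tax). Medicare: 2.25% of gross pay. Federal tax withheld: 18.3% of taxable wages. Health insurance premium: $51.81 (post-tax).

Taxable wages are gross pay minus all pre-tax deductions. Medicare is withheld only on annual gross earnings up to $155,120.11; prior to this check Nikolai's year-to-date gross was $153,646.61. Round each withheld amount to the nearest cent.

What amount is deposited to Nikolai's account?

$1,554.27

Healthcare FSA: $26.09
Taxable wages = $2,127.67 − $26.09 = $2,101.58
Local income tax: $2,101.58 × 0.037 = $77.76
Federal tax withheld: $2,101.58 × 0.183 = $384.59
Medicare: only $155,120.11 − $153,646.61 = $1,473.50 of this check is subject → $1,473.50 × 0.0225 = $33.15
Health insurance premium: $51.81
Total deductions = $26.09 + $77.76 + $384.59 + $33.15 + $51.81 = $573.40
Net pay = $2,127.67 − $573.40 = $1,554.27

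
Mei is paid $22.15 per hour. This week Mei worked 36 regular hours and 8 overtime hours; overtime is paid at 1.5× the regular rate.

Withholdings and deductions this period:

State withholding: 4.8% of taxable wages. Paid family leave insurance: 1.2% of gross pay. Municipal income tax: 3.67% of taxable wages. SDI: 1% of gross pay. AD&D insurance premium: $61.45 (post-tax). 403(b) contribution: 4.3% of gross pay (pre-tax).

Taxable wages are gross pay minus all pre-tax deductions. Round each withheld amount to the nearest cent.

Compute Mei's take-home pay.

$846.46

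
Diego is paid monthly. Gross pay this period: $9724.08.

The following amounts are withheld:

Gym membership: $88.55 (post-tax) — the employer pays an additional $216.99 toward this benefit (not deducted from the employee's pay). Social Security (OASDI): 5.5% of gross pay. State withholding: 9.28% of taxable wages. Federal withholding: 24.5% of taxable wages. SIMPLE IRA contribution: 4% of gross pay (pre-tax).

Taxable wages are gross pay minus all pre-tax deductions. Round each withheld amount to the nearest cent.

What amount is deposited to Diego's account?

$5558.35

SIMPLE IRA contribution: $9724.08 × 0.04 = $388.96
Taxable wages = $9724.08 − $388.96 = $9335.12
Federal withholding: $9335.12 × 0.245 = $2287.10
State withholding: $9335.12 × 0.0928 = $866.30
Social Security (OASDI): $9724.08 × 0.055 = $534.82
Gym membership: $88.55
(Employer's $216.99 toward gym membership is not withheld from the employee.)
Total deductions = $388.96 + $2287.10 + $866.30 + $534.82 + $88.55 = $4165.73
Net pay = $9724.08 − $4165.73 = $5558.35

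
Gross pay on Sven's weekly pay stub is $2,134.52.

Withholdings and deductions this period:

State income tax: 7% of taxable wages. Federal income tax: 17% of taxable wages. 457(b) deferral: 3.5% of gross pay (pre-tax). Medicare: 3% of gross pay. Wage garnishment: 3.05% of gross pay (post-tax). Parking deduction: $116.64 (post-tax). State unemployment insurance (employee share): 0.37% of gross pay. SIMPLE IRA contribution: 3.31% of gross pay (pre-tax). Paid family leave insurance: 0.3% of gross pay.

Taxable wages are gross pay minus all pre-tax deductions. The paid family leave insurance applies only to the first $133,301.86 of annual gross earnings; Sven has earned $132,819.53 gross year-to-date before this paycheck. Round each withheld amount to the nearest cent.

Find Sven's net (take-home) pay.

$1,256.63

SIMPLE IRA contribution: $2,134.52 × 0.0331 = $70.65
457(b) deferral: $2,134.52 × 0.035 = $74.71
Pre-tax total = $70.65 + $74.71 = $145.36
Taxable wages = $2,134.52 − $145.36 = $1,989.16
State income tax: $1,989.16 × 0.07 = $139.24
Federal income tax: $1,989.16 × 0.17 = $338.16
State unemployment insurance (employee share): $2,134.52 × 0.0037 = $7.90
Medicare: $2,134.52 × 0.03 = $64.04
Paid family leave insurance: only $133,301.86 − $132,819.53 = $482.33 of this check is subject → $482.33 × 0.003 = $1.45
Wage garnishment: $2,134.52 × 0.0305 = $65.10
Parking deduction: $116.64
Total deductions = $70.65 + $74.71 + $139.24 + $338.16 + $7.90 + $64.04 + $1.45 + $65.10 + $116.64 = $877.89
Net pay = $2,134.52 − $877.89 = $1,256.63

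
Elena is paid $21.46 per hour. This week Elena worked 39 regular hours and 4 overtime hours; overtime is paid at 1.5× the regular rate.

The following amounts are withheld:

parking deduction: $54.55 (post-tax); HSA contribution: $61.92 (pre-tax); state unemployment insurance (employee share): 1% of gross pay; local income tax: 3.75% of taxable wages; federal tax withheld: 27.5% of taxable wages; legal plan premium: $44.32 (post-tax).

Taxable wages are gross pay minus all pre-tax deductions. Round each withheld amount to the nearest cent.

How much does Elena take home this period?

Regular pay: 39 × $21.46 = $836.94
Overtime pay: 4 × $21.46 × 1.5 = $128.76
Gross pay = $836.94 + $128.76 = $965.70
HSA contribution: $61.92
Taxable wages = $965.70 − $61.92 = $903.78
Federal tax withheld: $903.78 × 0.275 = $248.54
Local income tax: $903.78 × 0.0375 = $33.89
State unemployment insurance (employee share): $965.70 × 0.01 = $9.66
Parking deduction: $54.55
Legal plan premium: $44.32
Total deductions = $61.92 + $248.54 + $33.89 + $9.66 + $54.55 + $44.32 = $452.88
Net pay = $965.70 − $452.88 = $512.82

$512.82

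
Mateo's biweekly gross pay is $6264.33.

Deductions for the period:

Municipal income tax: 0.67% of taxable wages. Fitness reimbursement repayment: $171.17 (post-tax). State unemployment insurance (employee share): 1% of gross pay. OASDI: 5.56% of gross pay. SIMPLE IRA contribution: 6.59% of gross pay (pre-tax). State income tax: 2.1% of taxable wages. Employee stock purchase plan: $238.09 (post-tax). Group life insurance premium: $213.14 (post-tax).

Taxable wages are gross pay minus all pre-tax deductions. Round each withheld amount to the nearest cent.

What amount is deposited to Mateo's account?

$4656.08

SIMPLE IRA contribution: $6264.33 × 0.0659 = $412.82
Taxable wages = $6264.33 − $412.82 = $5851.51
State income tax: $5851.51 × 0.021 = $122.88
Municipal income tax: $5851.51 × 0.0067 = $39.21
OASDI: $6264.33 × 0.0556 = $348.30
State unemployment insurance (employee share): $6264.33 × 0.01 = $62.64
Fitness reimbursement repayment: $171.17
Group life insurance premium: $213.14
Employee stock purchase plan: $238.09
Total deductions = $412.82 + $122.88 + $39.21 + $348.30 + $62.64 + $171.17 + $213.14 + $238.09 = $1608.25
Net pay = $6264.33 − $1608.25 = $4656.08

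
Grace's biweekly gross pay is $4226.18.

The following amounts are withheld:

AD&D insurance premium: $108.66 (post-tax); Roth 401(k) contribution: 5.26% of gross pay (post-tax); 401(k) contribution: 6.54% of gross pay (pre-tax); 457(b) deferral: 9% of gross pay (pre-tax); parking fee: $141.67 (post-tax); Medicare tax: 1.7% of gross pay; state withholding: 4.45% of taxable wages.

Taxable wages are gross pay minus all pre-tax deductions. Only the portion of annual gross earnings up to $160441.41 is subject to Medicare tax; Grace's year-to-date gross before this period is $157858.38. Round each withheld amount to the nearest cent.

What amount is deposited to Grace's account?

$2894.05

457(b) deferral: $4226.18 × 0.09 = $380.36
401(k) contribution: $4226.18 × 0.0654 = $276.39
Pre-tax total = $380.36 + $276.39 = $656.75
Taxable wages = $4226.18 − $656.75 = $3569.43
State withholding: $3569.43 × 0.0445 = $158.84
Medicare tax: only $160441.41 − $157858.38 = $2583.03 of this check is subject → $2583.03 × 0.017 = $43.91
AD&D insurance premium: $108.66
Parking fee: $141.67
Roth 401(k) contribution: $4226.18 × 0.0526 = $222.30
Total deductions = $380.36 + $276.39 + $158.84 + $43.91 + $108.66 + $141.67 + $222.30 = $1332.13
Net pay = $4226.18 − $1332.13 = $2894.05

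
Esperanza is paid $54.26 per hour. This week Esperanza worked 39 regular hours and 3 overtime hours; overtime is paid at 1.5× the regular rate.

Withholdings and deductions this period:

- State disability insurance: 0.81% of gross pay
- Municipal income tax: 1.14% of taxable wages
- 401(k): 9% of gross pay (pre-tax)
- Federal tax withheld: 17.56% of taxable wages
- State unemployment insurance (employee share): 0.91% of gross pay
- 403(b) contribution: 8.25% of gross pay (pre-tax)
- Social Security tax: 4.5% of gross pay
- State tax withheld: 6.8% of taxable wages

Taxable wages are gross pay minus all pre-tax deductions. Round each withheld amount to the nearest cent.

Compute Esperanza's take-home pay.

$1,308.29

Regular pay: 39 × $54.26 = $2,116.14
Overtime pay: 3 × $54.26 × 1.5 = $244.17
Gross pay = $2,116.14 + $244.17 = $2,360.31
401(k): $2,360.31 × 0.09 = $212.43
403(b) contribution: $2,360.31 × 0.0825 = $194.73
Pre-tax total = $212.43 + $194.73 = $407.16
Taxable wages = $2,360.31 − $407.16 = $1,953.15
State tax withheld: $1,953.15 × 0.068 = $132.81
Federal tax withheld: $1,953.15 × 0.1756 = $342.97
Municipal income tax: $1,953.15 × 0.0114 = $22.27
State unemployment insurance (employee share): $2,360.31 × 0.0091 = $21.48
Social Security tax: $2,360.31 × 0.045 = $106.21
State disability insurance: $2,360.31 × 0.0081 = $19.12
Total deductions = $212.43 + $194.73 + $132.81 + $342.97 + $22.27 + $21.48 + $106.21 + $19.12 = $1,052.02
Net pay = $2,360.31 − $1,052.02 = $1,308.29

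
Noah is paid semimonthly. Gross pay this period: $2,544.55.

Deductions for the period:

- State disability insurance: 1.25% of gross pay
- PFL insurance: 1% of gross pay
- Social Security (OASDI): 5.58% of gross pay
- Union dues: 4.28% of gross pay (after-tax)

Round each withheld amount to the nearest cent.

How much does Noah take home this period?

$2,236.39

PFL insurance: $2,544.55 × 0.01 = $25.45
State disability insurance: $2,544.55 × 0.0125 = $31.81
Social Security (OASDI): $2,544.55 × 0.0558 = $141.99
Union dues: $2,544.55 × 0.0428 = $108.91
Total deductions = $25.45 + $31.81 + $141.99 + $108.91 = $308.16
Net pay = $2,544.55 − $308.16 = $2,236.39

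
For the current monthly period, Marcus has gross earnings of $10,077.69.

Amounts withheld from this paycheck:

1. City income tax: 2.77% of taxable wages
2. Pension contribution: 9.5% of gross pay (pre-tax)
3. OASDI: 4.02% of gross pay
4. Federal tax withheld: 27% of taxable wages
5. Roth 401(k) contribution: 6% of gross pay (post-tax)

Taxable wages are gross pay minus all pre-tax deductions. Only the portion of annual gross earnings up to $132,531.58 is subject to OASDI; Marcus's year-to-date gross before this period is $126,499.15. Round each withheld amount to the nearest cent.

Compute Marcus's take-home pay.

Pension contribution: $10,077.69 × 0.095 = $957.38
Taxable wages = $10,077.69 − $957.38 = $9,120.31
City income tax: $9,120.31 × 0.0277 = $252.63
Federal tax withheld: $9,120.31 × 0.27 = $2,462.48
OASDI: only $132,531.58 − $126,499.15 = $6,032.43 of this check is subject → $6,032.43 × 0.0402 = $242.50
Roth 401(k) contribution: $10,077.69 × 0.06 = $604.66
Total deductions = $957.38 + $252.63 + $2,462.48 + $242.50 + $604.66 = $4,519.65
Net pay = $10,077.69 − $4,519.65 = $5,558.04

$5,558.04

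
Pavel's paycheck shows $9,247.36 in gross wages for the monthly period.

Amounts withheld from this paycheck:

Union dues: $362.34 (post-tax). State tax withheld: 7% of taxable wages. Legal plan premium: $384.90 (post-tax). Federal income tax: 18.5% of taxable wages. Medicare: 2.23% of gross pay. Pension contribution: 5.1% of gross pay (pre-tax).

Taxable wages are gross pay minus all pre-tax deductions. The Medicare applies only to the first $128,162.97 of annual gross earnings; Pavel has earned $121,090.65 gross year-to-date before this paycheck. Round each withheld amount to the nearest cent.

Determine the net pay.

$5,632.98

Pension contribution: $9,247.36 × 0.051 = $471.62
Taxable wages = $9,247.36 − $471.62 = $8,775.74
State tax withheld: $8,775.74 × 0.07 = $614.30
Federal income tax: $8,775.74 × 0.185 = $1,623.51
Medicare: only $128,162.97 − $121,090.65 = $7,072.32 of this check is subject → $7,072.32 × 0.0223 = $157.71
Union dues: $362.34
Legal plan premium: $384.90
Total deductions = $471.62 + $614.30 + $1,623.51 + $157.71 + $362.34 + $384.90 = $3,614.38
Net pay = $9,247.36 − $3,614.38 = $5,632.98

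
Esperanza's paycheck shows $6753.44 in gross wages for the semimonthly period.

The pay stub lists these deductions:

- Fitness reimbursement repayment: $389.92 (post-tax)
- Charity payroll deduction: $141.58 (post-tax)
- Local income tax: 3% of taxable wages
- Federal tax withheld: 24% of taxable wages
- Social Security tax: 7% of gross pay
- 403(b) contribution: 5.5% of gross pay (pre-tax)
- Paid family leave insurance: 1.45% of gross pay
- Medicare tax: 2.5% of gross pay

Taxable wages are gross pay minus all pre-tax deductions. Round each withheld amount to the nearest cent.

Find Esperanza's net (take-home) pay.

403(b) contribution: $6753.44 × 0.055 = $371.44
Taxable wages = $6753.44 − $371.44 = $6382.00
Federal tax withheld: $6382.00 × 0.24 = $1531.68
Local income tax: $6382.00 × 0.03 = $191.46
Medicare tax: $6753.44 × 0.025 = $168.84
Paid family leave insurance: $6753.44 × 0.0145 = $97.92
Social Security tax: $6753.44 × 0.07 = $472.74
Charity payroll deduction: $141.58
Fitness reimbursement repayment: $389.92
Total deductions = $371.44 + $1531.68 + $191.46 + $168.84 + $97.92 + $472.74 + $141.58 + $389.92 = $3365.58
Net pay = $6753.44 − $3365.58 = $3387.86

$3387.86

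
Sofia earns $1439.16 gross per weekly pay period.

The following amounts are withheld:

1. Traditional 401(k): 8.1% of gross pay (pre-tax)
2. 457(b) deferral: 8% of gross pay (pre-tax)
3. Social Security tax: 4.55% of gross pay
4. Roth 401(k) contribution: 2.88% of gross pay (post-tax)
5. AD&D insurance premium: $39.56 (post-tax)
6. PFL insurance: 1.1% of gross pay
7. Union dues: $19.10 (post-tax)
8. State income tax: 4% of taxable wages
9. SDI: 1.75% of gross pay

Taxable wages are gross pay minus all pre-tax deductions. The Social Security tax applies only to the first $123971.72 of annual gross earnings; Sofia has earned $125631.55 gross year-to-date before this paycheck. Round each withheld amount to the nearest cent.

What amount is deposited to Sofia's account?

$1018.03

Traditional 401(k): $1439.16 × 0.081 = $116.57
457(b) deferral: $1439.16 × 0.08 = $115.13
Pre-tax total = $116.57 + $115.13 = $231.70
Taxable wages = $1439.16 − $231.70 = $1207.46
State income tax: $1207.46 × 0.04 = $48.30
SDI: $1439.16 × 0.0175 = $25.19
PFL insurance: $1439.16 × 0.011 = $15.83
Social Security tax: annual cap $123971.72 already reached (YTD $125631.55), so $0.00
Union dues: $19.10
AD&D insurance premium: $39.56
Roth 401(k) contribution: $1439.16 × 0.0288 = $41.45
Total deductions = $116.57 + $115.13 + $48.30 + $25.19 + $15.83 + $0.00 + $19.10 + $39.56 + $41.45 = $421.13
Net pay = $1439.16 − $421.13 = $1018.03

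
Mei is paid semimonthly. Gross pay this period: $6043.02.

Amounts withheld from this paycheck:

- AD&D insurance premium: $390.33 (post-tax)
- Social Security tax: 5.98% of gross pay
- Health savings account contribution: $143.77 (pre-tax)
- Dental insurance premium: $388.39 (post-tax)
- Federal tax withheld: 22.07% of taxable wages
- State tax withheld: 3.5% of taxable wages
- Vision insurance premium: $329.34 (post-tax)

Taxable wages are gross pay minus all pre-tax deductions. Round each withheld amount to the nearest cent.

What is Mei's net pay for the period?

$2921.39

Health savings account contribution: $143.77
Taxable wages = $6043.02 − $143.77 = $5899.25
State tax withheld: $5899.25 × 0.035 = $206.47
Federal tax withheld: $5899.25 × 0.2207 = $1301.96
Social Security tax: $6043.02 × 0.0598 = $361.37
Dental insurance premium: $388.39
AD&D insurance premium: $390.33
Vision insurance premium: $329.34
Total deductions = $143.77 + $206.47 + $1301.96 + $361.37 + $388.39 + $390.33 + $329.34 = $3121.63
Net pay = $6043.02 − $3121.63 = $2921.39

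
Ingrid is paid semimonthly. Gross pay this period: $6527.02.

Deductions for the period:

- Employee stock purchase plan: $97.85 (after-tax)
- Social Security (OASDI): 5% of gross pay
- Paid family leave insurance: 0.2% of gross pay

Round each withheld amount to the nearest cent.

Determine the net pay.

Social Security (OASDI): $6527.02 × 0.05 = $326.35
Paid family leave insurance: $6527.02 × 0.002 = $13.05
Employee stock purchase plan: $97.85
Total deductions = $326.35 + $13.05 + $97.85 = $437.25
Net pay = $6527.02 − $437.25 = $6089.77

$6089.77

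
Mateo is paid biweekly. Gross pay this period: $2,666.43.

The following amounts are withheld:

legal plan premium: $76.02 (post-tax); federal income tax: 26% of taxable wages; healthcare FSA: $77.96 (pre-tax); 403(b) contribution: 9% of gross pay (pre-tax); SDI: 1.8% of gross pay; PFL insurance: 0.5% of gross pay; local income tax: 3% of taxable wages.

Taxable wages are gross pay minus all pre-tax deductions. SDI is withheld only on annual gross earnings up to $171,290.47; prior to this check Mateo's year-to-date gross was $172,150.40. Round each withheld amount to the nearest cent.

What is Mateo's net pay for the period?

403(b) contribution: $2,666.43 × 0.09 = $239.98
Healthcare FSA: $77.96
Pre-tax total = $239.98 + $77.96 = $317.94
Taxable wages = $2,666.43 − $317.94 = $2,348.49
Federal income tax: $2,348.49 × 0.26 = $610.61
Local income tax: $2,348.49 × 0.03 = $70.45
PFL insurance: $2,666.43 × 0.005 = $13.33
SDI: annual cap $171,290.47 already reached (YTD $172,150.40), so $0.00
Legal plan premium: $76.02
Total deductions = $239.98 + $77.96 + $610.61 + $70.45 + $13.33 + $0.00 + $76.02 = $1,088.35
Net pay = $2,666.43 − $1,088.35 = $1,578.08

$1,578.08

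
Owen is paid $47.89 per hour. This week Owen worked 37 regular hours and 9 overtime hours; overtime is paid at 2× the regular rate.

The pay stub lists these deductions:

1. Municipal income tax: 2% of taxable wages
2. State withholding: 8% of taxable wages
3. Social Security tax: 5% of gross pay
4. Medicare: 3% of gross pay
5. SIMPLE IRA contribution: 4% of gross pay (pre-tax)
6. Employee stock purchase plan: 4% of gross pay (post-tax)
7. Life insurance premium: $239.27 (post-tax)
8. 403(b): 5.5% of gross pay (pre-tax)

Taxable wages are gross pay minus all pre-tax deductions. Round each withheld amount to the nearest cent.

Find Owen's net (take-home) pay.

$1,590.00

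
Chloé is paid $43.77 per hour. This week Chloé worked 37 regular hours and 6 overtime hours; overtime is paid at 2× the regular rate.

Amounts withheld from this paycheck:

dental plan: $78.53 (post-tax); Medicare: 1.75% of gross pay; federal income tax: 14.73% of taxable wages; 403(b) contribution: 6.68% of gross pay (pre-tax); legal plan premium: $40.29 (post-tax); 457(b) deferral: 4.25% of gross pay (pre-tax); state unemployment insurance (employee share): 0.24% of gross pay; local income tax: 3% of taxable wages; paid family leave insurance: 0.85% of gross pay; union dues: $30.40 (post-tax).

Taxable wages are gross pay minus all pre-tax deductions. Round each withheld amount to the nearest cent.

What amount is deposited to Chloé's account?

$1,361.48

Regular pay: 37 × $43.77 = $1,619.49
Overtime pay: 6 × $43.77 × 2 = $525.24
Gross pay = $1,619.49 + $525.24 = $2,144.73
403(b) contribution: $2,144.73 × 0.0668 = $143.27
457(b) deferral: $2,144.73 × 0.0425 = $91.15
Pre-tax total = $143.27 + $91.15 = $234.42
Taxable wages = $2,144.73 − $234.42 = $1,910.31
Local income tax: $1,910.31 × 0.03 = $57.31
Federal income tax: $1,910.31 × 0.1473 = $281.39
Medicare: $2,144.73 × 0.0175 = $37.53
State unemployment insurance (employee share): $2,144.73 × 0.0024 = $5.15
Paid family leave insurance: $2,144.73 × 0.0085 = $18.23
Union dues: $30.40
Dental plan: $78.53
Legal plan premium: $40.29
Total deductions = $143.27 + $91.15 + $57.31 + $281.39 + $37.53 + $5.15 + $18.23 + $30.40 + $78.53 + $40.29 = $783.25
Net pay = $2,144.73 − $783.25 = $1,361.48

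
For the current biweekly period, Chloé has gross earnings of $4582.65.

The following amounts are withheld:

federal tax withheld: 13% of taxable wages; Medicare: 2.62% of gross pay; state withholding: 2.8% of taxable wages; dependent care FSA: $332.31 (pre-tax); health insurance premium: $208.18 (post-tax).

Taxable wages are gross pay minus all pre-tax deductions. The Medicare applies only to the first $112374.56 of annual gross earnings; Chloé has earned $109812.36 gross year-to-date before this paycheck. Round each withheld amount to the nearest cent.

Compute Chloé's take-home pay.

Dependent care FSA: $332.31
Taxable wages = $4582.65 − $332.31 = $4250.34
State withholding: $4250.34 × 0.028 = $119.01
Federal tax withheld: $4250.34 × 0.13 = $552.54
Medicare: only $112374.56 − $109812.36 = $2562.20 of this check is subject → $2562.20 × 0.0262 = $67.13
Health insurance premium: $208.18
Total deductions = $332.31 + $119.01 + $552.54 + $67.13 + $208.18 = $1279.17
Net pay = $4582.65 − $1279.17 = $3303.48

$3303.48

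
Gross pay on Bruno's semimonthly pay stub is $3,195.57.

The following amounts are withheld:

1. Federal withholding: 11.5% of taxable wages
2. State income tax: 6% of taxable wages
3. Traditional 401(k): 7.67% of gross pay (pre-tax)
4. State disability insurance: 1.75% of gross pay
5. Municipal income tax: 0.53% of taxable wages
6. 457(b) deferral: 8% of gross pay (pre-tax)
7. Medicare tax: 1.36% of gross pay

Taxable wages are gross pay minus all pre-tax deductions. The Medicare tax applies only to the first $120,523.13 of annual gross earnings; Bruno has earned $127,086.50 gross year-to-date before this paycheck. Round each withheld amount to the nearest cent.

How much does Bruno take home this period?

$2,153.03

457(b) deferral: $3,195.57 × 0.08 = $255.65
Traditional 401(k): $3,195.57 × 0.0767 = $245.10
Pre-tax total = $255.65 + $245.10 = $500.75
Taxable wages = $3,195.57 − $500.75 = $2,694.82
State income tax: $2,694.82 × 0.06 = $161.69
Municipal income tax: $2,694.82 × 0.0053 = $14.28
Federal withholding: $2,694.82 × 0.115 = $309.90
Medicare tax: annual cap $120,523.13 already reached (YTD $127,086.50), so $0.00
State disability insurance: $3,195.57 × 0.0175 = $55.92
Total deductions = $255.65 + $245.10 + $161.69 + $14.28 + $309.90 + $0.00 + $55.92 = $1,042.54
Net pay = $3,195.57 − $1,042.54 = $2,153.03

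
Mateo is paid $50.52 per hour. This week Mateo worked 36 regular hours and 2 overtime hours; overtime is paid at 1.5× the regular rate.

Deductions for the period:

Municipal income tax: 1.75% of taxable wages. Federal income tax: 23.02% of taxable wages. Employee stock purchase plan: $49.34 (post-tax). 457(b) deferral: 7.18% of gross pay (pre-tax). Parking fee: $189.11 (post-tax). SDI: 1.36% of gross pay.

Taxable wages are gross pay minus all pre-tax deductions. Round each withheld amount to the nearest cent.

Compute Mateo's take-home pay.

$1,110.57

Regular pay: 36 × $50.52 = $1,818.72
Overtime pay: 2 × $50.52 × 1.5 = $151.56
Gross pay = $1,818.72 + $151.56 = $1,970.28
457(b) deferral: $1,970.28 × 0.0718 = $141.47
Taxable wages = $1,970.28 − $141.47 = $1,828.81
Federal income tax: $1,828.81 × 0.2302 = $420.99
Municipal income tax: $1,828.81 × 0.0175 = $32.00
SDI: $1,970.28 × 0.0136 = $26.80
Employee stock purchase plan: $49.34
Parking fee: $189.11
Total deductions = $141.47 + $420.99 + $32.00 + $26.80 + $49.34 + $189.11 = $859.71
Net pay = $1,970.28 − $859.71 = $1,110.57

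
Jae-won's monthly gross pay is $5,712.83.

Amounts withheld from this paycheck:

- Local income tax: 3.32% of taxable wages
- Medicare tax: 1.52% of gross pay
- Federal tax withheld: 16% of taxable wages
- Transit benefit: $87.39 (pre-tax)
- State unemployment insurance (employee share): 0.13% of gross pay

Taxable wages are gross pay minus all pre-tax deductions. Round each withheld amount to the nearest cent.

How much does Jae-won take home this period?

$4,444.34

Transit benefit: $87.39
Taxable wages = $5,712.83 − $87.39 = $5,625.44
Federal tax withheld: $5,625.44 × 0.16 = $900.07
Local income tax: $5,625.44 × 0.0332 = $186.76
Medicare tax: $5,712.83 × 0.0152 = $86.84
State unemployment insurance (employee share): $5,712.83 × 0.0013 = $7.43
Total deductions = $87.39 + $900.07 + $186.76 + $86.84 + $7.43 = $1,268.49
Net pay = $5,712.83 − $1,268.49 = $4,444.34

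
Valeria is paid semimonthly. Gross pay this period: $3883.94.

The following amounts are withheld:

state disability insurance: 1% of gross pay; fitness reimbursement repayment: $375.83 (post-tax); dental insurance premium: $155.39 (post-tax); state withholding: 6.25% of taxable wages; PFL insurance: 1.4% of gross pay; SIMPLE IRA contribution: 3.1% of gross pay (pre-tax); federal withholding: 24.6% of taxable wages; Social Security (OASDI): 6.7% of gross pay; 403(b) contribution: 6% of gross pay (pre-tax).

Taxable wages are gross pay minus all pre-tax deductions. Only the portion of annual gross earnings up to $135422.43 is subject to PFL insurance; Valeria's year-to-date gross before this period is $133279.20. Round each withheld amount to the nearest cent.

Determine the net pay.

$1581.05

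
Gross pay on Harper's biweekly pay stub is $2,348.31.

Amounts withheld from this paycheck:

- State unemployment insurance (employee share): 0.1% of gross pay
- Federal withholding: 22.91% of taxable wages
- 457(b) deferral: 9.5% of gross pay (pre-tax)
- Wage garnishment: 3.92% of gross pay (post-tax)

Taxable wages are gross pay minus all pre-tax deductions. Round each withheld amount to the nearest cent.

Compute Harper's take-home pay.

$1,543.93

457(b) deferral: $2,348.31 × 0.095 = $223.09
Taxable wages = $2,348.31 − $223.09 = $2,125.22
Federal withholding: $2,125.22 × 0.2291 = $486.89
State unemployment insurance (employee share): $2,348.31 × 0.001 = $2.35
Wage garnishment: $2,348.31 × 0.0392 = $92.05
Total deductions = $223.09 + $486.89 + $2.35 + $92.05 = $804.38
Net pay = $2,348.31 − $804.38 = $1,543.93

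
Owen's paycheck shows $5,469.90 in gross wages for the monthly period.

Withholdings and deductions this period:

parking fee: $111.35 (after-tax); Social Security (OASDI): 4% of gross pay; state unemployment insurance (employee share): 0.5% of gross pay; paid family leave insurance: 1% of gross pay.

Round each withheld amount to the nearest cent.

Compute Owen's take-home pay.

$5,057.70

Paid family leave insurance: $5,469.90 × 0.01 = $54.70
Social Security (OASDI): $5,469.90 × 0.04 = $218.80
State unemployment insurance (employee share): $5,469.90 × 0.005 = $27.35
Parking fee: $111.35
Total deductions = $54.70 + $218.80 + $27.35 + $111.35 = $412.20
Net pay = $5,469.90 − $412.20 = $5,057.70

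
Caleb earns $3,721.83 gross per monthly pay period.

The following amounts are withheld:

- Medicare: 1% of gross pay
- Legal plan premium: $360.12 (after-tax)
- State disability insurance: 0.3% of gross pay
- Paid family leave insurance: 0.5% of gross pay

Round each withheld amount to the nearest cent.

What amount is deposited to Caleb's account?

$3,294.71

Paid family leave insurance: $3,721.83 × 0.005 = $18.61
State disability insurance: $3,721.83 × 0.003 = $11.17
Medicare: $3,721.83 × 0.01 = $37.22
Legal plan premium: $360.12
Total deductions = $18.61 + $11.17 + $37.22 + $360.12 = $427.12
Net pay = $3,721.83 − $427.12 = $3,294.71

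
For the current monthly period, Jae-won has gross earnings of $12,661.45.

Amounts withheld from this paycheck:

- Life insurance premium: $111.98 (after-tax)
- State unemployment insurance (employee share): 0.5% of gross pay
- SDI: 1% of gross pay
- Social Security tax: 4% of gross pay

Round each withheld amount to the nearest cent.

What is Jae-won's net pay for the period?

Social Security tax: $12,661.45 × 0.04 = $506.46
SDI: $12,661.45 × 0.01 = $126.61
State unemployment insurance (employee share): $12,661.45 × 0.005 = $63.31
Life insurance premium: $111.98
Total deductions = $506.46 + $126.61 + $63.31 + $111.98 = $808.36
Net pay = $12,661.45 − $808.36 = $11,853.09

$11,853.09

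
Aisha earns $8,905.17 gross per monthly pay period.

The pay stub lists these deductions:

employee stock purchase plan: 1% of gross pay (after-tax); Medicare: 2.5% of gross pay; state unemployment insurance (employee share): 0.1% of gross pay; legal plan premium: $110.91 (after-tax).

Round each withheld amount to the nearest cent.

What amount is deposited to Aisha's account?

State unemployment insurance (employee share): $8,905.17 × 0.001 = $8.91
Medicare: $8,905.17 × 0.025 = $222.63
Legal plan premium: $110.91
Employee stock purchase plan: $8,905.17 × 0.01 = $89.05
Total deductions = $8.91 + $222.63 + $110.91 + $89.05 = $431.50
Net pay = $8,905.17 − $431.50 = $8,473.67

$8,473.67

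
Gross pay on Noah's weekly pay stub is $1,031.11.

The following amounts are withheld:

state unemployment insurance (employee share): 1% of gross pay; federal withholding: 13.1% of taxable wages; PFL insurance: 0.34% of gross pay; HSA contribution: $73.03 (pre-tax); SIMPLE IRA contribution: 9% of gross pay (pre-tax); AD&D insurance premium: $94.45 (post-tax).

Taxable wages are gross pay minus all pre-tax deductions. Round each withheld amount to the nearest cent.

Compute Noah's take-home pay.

$643.66

SIMPLE IRA contribution: $1,031.11 × 0.09 = $92.80
HSA contribution: $73.03
Pre-tax total = $92.80 + $73.03 = $165.83
Taxable wages = $1,031.11 − $165.83 = $865.28
Federal withholding: $865.28 × 0.131 = $113.35
State unemployment insurance (employee share): $1,031.11 × 0.01 = $10.31
PFL insurance: $1,031.11 × 0.0034 = $3.51
AD&D insurance premium: $94.45
Total deductions = $92.80 + $73.03 + $113.35 + $10.31 + $3.51 + $94.45 = $387.45
Net pay = $1,031.11 − $387.45 = $643.66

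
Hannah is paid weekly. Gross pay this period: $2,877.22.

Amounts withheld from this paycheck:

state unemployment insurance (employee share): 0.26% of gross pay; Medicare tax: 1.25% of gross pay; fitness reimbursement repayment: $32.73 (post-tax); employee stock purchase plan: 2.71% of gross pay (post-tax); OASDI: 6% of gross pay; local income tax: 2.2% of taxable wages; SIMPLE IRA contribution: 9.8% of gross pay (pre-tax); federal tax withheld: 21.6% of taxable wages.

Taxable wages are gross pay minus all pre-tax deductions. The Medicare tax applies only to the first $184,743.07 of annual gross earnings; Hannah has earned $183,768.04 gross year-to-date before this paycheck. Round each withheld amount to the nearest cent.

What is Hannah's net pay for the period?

SIMPLE IRA contribution: $2,877.22 × 0.098 = $281.97
Taxable wages = $2,877.22 − $281.97 = $2,595.25
Federal tax withheld: $2,595.25 × 0.216 = $560.57
Local income tax: $2,595.25 × 0.022 = $57.10
OASDI: $2,877.22 × 0.06 = $172.63
Medicare tax: only $184,743.07 − $183,768.04 = $975.03 of this check is subject → $975.03 × 0.0125 = $12.19
State unemployment insurance (employee share): $2,877.22 × 0.0026 = $7.48
Employee stock purchase plan: $2,877.22 × 0.0271 = $77.97
Fitness reimbursement repayment: $32.73
Total deductions = $281.97 + $560.57 + $57.10 + $172.63 + $12.19 + $7.48 + $77.97 + $32.73 = $1,202.64
Net pay = $2,877.22 − $1,202.64 = $1,674.58

$1,674.58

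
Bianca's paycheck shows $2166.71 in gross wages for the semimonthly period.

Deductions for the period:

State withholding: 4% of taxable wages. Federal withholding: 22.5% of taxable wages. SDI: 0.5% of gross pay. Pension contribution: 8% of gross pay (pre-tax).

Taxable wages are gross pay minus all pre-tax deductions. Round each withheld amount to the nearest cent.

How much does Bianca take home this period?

Pension contribution: $2166.71 × 0.08 = $173.34
Taxable wages = $2166.71 − $173.34 = $1993.37
State withholding: $1993.37 × 0.04 = $79.73
Federal withholding: $1993.37 × 0.225 = $448.51
SDI: $2166.71 × 0.005 = $10.83
Total deductions = $173.34 + $79.73 + $448.51 + $10.83 = $712.41
Net pay = $2166.71 − $712.41 = $1454.30

$1454.30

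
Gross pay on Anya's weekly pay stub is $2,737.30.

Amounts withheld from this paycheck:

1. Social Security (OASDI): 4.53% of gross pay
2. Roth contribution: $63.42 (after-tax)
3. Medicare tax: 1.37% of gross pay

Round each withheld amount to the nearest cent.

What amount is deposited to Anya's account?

$2,512.38

Medicare tax: $2,737.30 × 0.0137 = $37.50
Social Security (OASDI): $2,737.30 × 0.0453 = $124.00
Roth contribution: $63.42
Total deductions = $37.50 + $124.00 + $63.42 = $224.92
Net pay = $2,737.30 − $224.92 = $2,512.38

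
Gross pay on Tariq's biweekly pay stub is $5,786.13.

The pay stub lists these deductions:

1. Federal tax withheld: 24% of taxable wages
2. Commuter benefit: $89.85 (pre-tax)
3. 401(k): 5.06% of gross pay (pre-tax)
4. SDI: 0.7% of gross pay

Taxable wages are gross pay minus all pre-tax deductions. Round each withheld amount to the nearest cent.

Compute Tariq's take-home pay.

$4,066.16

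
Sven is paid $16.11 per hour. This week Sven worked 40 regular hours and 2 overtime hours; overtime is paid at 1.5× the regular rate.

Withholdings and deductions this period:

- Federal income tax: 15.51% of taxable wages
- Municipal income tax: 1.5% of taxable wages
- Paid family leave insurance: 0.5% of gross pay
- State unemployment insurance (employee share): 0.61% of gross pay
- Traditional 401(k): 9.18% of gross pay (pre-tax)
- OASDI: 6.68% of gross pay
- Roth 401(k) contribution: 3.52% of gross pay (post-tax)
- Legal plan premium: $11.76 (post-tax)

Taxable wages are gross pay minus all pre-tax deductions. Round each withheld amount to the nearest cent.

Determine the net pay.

Regular pay: 40 × $16.11 = $644.40
Overtime pay: 2 × $16.11 × 1.5 = $48.33
Gross pay = $644.40 + $48.33 = $692.73
Traditional 401(k): $692.73 × 0.0918 = $63.59
Taxable wages = $692.73 − $63.59 = $629.14
Federal income tax: $629.14 × 0.1551 = $97.58
Municipal income tax: $629.14 × 0.015 = $9.44
State unemployment insurance (employee share): $692.73 × 0.0061 = $4.23
Paid family leave insurance: $692.73 × 0.005 = $3.46
OASDI: $692.73 × 0.0668 = $46.27
Legal plan premium: $11.76
Roth 401(k) contribution: $692.73 × 0.0352 = $24.38
Total deductions = $63.59 + $97.58 + $9.44 + $4.23 + $3.46 + $46.27 + $11.76 + $24.38 = $260.71
Net pay = $692.73 − $260.71 = $432.02

$432.02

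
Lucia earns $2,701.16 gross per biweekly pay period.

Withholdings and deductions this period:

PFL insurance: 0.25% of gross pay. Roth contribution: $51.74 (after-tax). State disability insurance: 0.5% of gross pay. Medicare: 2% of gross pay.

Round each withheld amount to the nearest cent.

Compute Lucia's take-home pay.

$2,575.14

Medicare: $2,701.16 × 0.02 = $54.02
State disability insurance: $2,701.16 × 0.005 = $13.51
PFL insurance: $2,701.16 × 0.0025 = $6.75
Roth contribution: $51.74
Total deductions = $54.02 + $13.51 + $6.75 + $51.74 = $126.02
Net pay = $2,701.16 − $126.02 = $2,575.14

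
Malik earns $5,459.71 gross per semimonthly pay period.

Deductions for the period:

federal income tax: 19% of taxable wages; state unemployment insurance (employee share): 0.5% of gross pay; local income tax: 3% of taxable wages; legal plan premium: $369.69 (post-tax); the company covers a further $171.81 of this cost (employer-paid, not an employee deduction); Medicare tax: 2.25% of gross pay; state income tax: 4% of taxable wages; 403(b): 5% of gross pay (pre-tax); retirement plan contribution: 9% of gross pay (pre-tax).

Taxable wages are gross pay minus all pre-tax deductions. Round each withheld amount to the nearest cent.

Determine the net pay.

Retirement plan contribution: $5,459.71 × 0.09 = $491.37
403(b): $5,459.71 × 0.05 = $272.99
Pre-tax total = $491.37 + $272.99 = $764.36
Taxable wages = $5,459.71 − $764.36 = $4,695.35
Local income tax: $4,695.35 × 0.03 = $140.86
State income tax: $4,695.35 × 0.04 = $187.81
Federal income tax: $4,695.35 × 0.19 = $892.12
State unemployment insurance (employee share): $5,459.71 × 0.005 = $27.30
Medicare tax: $5,459.71 × 0.0225 = $122.84
Legal plan premium: $369.69
(Employer's $171.81 toward legal plan premium is not withheld from the employee.)
Total deductions = $491.37 + $272.99 + $140.86 + $187.81 + $892.12 + $27.30 + $122.84 + $369.69 = $2,504.98
Net pay = $5,459.71 − $2,504.98 = $2,954.73

$2,954.73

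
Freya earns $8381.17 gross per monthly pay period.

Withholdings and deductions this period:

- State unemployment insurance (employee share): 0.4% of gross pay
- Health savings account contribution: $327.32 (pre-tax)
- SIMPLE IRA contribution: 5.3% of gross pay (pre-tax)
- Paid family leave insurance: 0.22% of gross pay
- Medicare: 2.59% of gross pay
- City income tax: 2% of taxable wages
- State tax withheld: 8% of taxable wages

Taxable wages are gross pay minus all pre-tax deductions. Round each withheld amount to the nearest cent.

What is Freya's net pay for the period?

$6579.66

Health savings account contribution: $327.32
SIMPLE IRA contribution: $8381.17 × 0.053 = $444.20
Pre-tax total = $327.32 + $444.20 = $771.52
Taxable wages = $8381.17 − $771.52 = $7609.65
City income tax: $7609.65 × 0.02 = $152.19
State tax withheld: $7609.65 × 0.08 = $608.77
State unemployment insurance (employee share): $8381.17 × 0.004 = $33.52
Medicare: $8381.17 × 0.0259 = $217.07
Paid family leave insurance: $8381.17 × 0.0022 = $18.44
Total deductions = $327.32 + $444.20 + $152.19 + $608.77 + $33.52 + $217.07 + $18.44 = $1801.51
Net pay = $8381.17 − $1801.51 = $6579.66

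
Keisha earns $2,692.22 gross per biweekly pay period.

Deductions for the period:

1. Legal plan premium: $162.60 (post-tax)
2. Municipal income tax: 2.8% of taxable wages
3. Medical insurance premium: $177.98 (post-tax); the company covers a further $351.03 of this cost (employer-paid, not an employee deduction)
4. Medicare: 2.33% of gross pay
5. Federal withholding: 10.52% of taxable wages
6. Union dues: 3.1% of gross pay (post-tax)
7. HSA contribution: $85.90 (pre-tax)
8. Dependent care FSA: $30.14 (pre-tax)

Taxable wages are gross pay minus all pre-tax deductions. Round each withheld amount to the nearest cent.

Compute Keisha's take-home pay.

HSA contribution: $85.90
Dependent care FSA: $30.14
Pre-tax total = $85.90 + $30.14 = $116.04
Taxable wages = $2,692.22 − $116.04 = $2,576.18
Municipal income tax: $2,576.18 × 0.028 = $72.13
Federal withholding: $2,576.18 × 0.1052 = $271.01
Medicare: $2,692.22 × 0.0233 = $62.73
Union dues: $2,692.22 × 0.031 = $83.46
Legal plan premium: $162.60
Medical insurance premium: $177.98
(Employer's $351.03 toward medical insurance premium is not withheld from the employee.)
Total deductions = $85.90 + $30.14 + $72.13 + $271.01 + $62.73 + $83.46 + $162.60 + $177.98 = $945.95
Net pay = $2,692.22 − $945.95 = $1,746.27

$1,746.27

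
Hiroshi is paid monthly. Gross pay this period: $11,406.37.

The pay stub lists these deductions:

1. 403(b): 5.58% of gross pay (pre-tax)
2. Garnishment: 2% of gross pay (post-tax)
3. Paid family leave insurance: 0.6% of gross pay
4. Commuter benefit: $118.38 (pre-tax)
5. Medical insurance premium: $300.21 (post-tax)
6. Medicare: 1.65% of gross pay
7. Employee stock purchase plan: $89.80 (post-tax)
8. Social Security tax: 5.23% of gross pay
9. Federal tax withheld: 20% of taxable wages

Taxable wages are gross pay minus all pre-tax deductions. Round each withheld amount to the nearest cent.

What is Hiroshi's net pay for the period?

$7,049.87

Commuter benefit: $118.38
403(b): $11,406.37 × 0.0558 = $636.48
Pre-tax total = $118.38 + $636.48 = $754.86
Taxable wages = $11,406.37 − $754.86 = $10,651.51
Federal tax withheld: $10,651.51 × 0.2 = $2,130.30
Paid family leave insurance: $11,406.37 × 0.006 = $68.44
Social Security tax: $11,406.37 × 0.0523 = $596.55
Medicare: $11,406.37 × 0.0165 = $188.21
Employee stock purchase plan: $89.80
Garnishment: $11,406.37 × 0.02 = $228.13
Medical insurance premium: $300.21
Total deductions = $118.38 + $636.48 + $2,130.30 + $68.44 + $596.55 + $188.21 + $89.80 + $228.13 + $300.21 = $4,356.50
Net pay = $11,406.37 − $4,356.50 = $7,049.87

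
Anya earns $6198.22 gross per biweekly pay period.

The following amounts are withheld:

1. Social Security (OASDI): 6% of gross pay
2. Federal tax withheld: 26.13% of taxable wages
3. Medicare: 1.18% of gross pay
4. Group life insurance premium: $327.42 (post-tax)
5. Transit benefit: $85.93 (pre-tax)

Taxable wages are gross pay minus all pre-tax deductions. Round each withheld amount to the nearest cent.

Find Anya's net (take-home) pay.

$3742.70

Transit benefit: $85.93
Taxable wages = $6198.22 − $85.93 = $6112.29
Federal tax withheld: $6112.29 × 0.2613 = $1597.14
Medicare: $6198.22 × 0.0118 = $73.14
Social Security (OASDI): $6198.22 × 0.06 = $371.89
Group life insurance premium: $327.42
Total deductions = $85.93 + $1597.14 + $73.14 + $371.89 + $327.42 = $2455.52
Net pay = $6198.22 − $2455.52 = $3742.70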